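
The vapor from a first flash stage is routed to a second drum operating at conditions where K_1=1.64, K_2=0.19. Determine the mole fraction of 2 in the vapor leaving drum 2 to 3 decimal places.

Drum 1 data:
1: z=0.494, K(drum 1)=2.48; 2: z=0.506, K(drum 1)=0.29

y_2 (drum 2) = 0.084

Drum 1:
Material balance + equilibrium reduce to Σ zᵢ(Kᵢ−1)/(1+ψ₁(Kᵢ−1)) = 0.
Check two-phase: ΣzᵢKᵢ = 1.372 > 1 and Σzᵢ/Kᵢ = 1.944 > 1, so g(0) = 0.372 > 0 and g(1) = -0.944 < 0.
Newton–Raphson from ψ₁ = 0.6:
  ψ₁ = 0.600: g = -0.2386, g' = -1.078 → ψ₁ = 0.379
  ψ₁ = 0.379: g = -0.0227, g' = -0.922 → ψ₁ = 0.354
Converged at ψ₁ = 0.354.
Drum-1 compositions:
  1: x = 0.324, y = 0.804
  2: x = 0.676, y = 0.196
Drum-2 feed = drum-1 vapor: z₂ = (0.8040, 0.1960).
Drum 2:
Rachford–Rice: g(ψ₂) = Σ zᵢ(Kᵢ−1)/(1+ψ₂(Kᵢ−1)) = 0.
g(0) = ΣzᵢKᵢ − 1 = 0.356 and g(1) = 1 − Σzᵢ/Kᵢ = -0.522, so a root lies in (0, 1).
Binary case is linear: z₁(K₁−1)(1+ψ₂(K₂−1)) + z₂(K₂−1)(1+ψ₂(K₁−1)) = 0
⇒ ψ₂ = [z₁(K₁−1)+z₂(K₂−1)] / [−(K₁−1)(K₂−1)] = 0.3558/0.5184 = 0.686
  1: x = 0.559, y = 0.916
  2: x = 0.441, y = 0.084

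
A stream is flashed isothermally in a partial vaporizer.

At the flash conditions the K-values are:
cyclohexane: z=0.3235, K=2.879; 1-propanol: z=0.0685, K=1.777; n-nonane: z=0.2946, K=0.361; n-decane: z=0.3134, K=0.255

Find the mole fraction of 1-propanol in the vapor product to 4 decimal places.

Iterate (Newton) starting at ψ = 0.67:
  ψ = 0.6700: g = -0.49126, g' = -1.3030 → ψ = 0.2930
  ψ = 0.2930: g = -0.09488, g' = -0.9693 → ψ = 0.1951
  ψ = 0.1951: g = 0.00279, g' = -1.0379 → ψ = 0.1978
Converged at ψ = 0.1978.
Compositions from xᵢ = zᵢ/(1+ψ(Kᵢ−1)), yᵢ = Kᵢxᵢ:
  cyclohexane: x = 0.2359, y = 0.6790
  1-propanol: x = 0.0594, y = 0.1055
  n-nonane: x = 0.3372, y = 0.1217
  n-decane: x = 0.3676, y = 0.0937

y_1-propanol = 0.1055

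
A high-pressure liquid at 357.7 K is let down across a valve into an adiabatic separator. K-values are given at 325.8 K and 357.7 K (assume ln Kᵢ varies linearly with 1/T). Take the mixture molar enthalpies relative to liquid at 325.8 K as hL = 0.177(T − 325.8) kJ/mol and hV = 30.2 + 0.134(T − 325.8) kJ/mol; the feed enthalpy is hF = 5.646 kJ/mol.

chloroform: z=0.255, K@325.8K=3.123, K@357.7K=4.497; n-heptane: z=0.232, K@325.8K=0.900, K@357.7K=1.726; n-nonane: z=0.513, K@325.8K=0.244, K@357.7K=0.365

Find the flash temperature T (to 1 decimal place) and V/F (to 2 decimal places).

T = 330.6 K, V/F = 0.16

Adiabatic flash: solve Rachford–Rice at each trial T, then check hF = ψ·hV(T) + (1−ψ)·hL(T).
  T = 325.8 K: K = (3.123, 0.900, 0.244), RR gives ψ = 0.103, H_out = 3.116 kJ/mol
  T = 357.7 K: K = (4.497, 1.726, 0.365), RR gives ψ = 0.468, H_out = 19.151 kJ/mol
  T = 341.8 K: K = (3.782, 1.267, 0.301), RR gives ψ = 0.291, H_out = 11.409 kJ/mol
  T = 333.8 K: K = (3.445, 1.072, 0.272), RR gives ψ = 0.198, H_out = 7.330 kJ/mol
  T = 329.8 K: K = (3.282, 0.983, 0.258), RR gives ψ = 0.151, H_out = 5.243 kJ/mol
  T = 331.8 K: K = (3.363, 1.027, 0.265), RR gives ψ = 0.175, H_out = 6.291 kJ/mol
Linear interpolation between T = 329.8 (H_out = 5.243) and T = 331.8 (H_out = 6.291) on hF = 5.646 gives T ≈ 330.6 K, at which ψ = 0.16.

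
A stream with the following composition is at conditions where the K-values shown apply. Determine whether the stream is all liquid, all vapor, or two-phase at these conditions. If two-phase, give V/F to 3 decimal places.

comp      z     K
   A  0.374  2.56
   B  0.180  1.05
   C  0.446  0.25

ΣzᵢKᵢ = 1.258; Σzᵢ/Kᵢ = 2.102.
Both exceed 1, so a two-phase solution exists.
Rachford–Rice: g(ψ) = Σ zᵢ(Kᵢ−1)/(1+ψ(Kᵢ−1)) = 0.
Newton–Raphson from ψ = 0.46:
  ψ = 0.460: g = -0.1622, g' = -0.894 → ψ = 0.279
  ψ = 0.279: g = -0.0072, g' = -0.844 → ψ = 0.270
Converged at ψ = 0.270.

two-phase, V/F = 0.270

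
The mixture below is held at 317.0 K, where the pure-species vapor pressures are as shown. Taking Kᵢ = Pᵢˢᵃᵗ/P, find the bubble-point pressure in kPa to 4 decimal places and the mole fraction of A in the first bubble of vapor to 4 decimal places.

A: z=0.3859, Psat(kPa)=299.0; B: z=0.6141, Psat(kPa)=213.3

Pbub = 246.3716 kPa, y_A = 0.4683

At the bubble point ψ → 0, so ΣzᵢKᵢ = 1 with Kᵢ = Pᵢˢᵃᵗ/P ⇒ P = ΣzᵢPᵢˢᵃᵗ.
P = 0.3859·299.0 + 0.6141·213.3 = 246.3716 kPa
yᵢ = zᵢPᵢˢᵃᵗ/P ⇒ y_A = 0.3859·299.0/246.3716 = 0.4683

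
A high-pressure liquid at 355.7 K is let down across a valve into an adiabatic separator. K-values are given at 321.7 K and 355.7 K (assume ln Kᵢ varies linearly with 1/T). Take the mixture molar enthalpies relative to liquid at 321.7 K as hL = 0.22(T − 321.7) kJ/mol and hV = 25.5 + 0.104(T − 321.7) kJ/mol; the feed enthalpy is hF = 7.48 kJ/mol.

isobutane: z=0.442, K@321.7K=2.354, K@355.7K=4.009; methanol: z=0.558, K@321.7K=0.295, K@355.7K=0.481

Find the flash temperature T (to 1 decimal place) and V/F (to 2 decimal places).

T = 325.1 K, V/F = 0.27

Adiabatic flash: solve Rachford–Rice at each trial T, then check hF = ψ·hV(T) + (1−ψ)·hL(T).
  T = 321.7 K: K = (2.354, 0.295), RR gives ψ = 0.215, H_out = 5.478 kJ/mol
  T = 355.7 K: K = (4.009, 0.481), RR gives ψ = 0.666, H_out = 21.840 kJ/mol
  T = 338.7 K: K = (3.113, 0.381), RR gives ψ = 0.450, H_out = 14.337 kJ/mol
  T = 330.2 K: K = (2.717, 0.337), RR gives ψ = 0.341, H_out = 10.234 kJ/mol
  T = 325.9 K: K = (2.529, 0.315), RR gives ψ = 0.280, H_out = 7.939 kJ/mol
  T = 323.8 K: K = (2.441, 0.305), RR gives ψ = 0.249, H_out = 6.740 kJ/mol
Linear interpolation between T = 323.8 (H_out = 6.740) and T = 325.9 (H_out = 7.939) on hF = 7.48 gives T ≈ 325.1 K, at which ψ = 0.27.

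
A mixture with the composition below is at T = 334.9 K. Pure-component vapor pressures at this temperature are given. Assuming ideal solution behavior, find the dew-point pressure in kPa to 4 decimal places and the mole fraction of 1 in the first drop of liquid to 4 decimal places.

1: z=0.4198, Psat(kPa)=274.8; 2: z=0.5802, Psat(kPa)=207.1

At the dew point ψ → 1, so Σzᵢ/Kᵢ = 1 with Kᵢ = Pᵢˢᵃᵗ/P ⇒ 1/P = Σzᵢ/Pᵢˢᵃᵗ.
1/P = 0.4198/274.8 + 0.5802/207.1 = 0.0043292 ⇒ P = 230.9895 kPa
xᵢ = zᵢP/Pᵢˢᵃᵗ ⇒ x_1 = 0.4198·230.9895/274.8 = 0.3529

Pdew = 230.9895 kPa, x_1 = 0.3529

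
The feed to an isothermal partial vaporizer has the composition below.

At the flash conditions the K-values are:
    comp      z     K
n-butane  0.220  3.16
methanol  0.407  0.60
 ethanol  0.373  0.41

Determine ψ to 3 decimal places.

Material balance + equilibrium reduce to Σ zᵢ(Kᵢ−1)/(1+ψ(Kᵢ−1)) = 0.
g(0) = ΣzᵢKᵢ − 1 = 0.092 and g(1) = 1 − Σzᵢ/Kᵢ = -0.658, so a root lies in (0, 1).
Newton–Raphson from ψ = 0.41:
  ψ = 0.410: g = -0.2330, g' = -0.608 → ψ = 0.027
  ψ = 0.027: g = 0.0612, g' = -1.118 → ψ = 0.081
  ψ = 0.081: g = 0.0047, g' = -0.955 → ψ = 0.086
Converged at ψ = 0.086.

ψ = 0.086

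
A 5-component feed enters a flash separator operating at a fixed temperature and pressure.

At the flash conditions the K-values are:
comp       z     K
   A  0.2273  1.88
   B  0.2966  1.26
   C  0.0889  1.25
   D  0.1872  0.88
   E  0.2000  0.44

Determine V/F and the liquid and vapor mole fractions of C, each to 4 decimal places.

V/F = 0.6969, x_C = 0.0757, y_C = 0.0946

Newton iteration, V/F⁰ = 0.32:
  V/F = 0.3200: g = 0.08803, g' = -0.2250 → V/F = 0.7112
  V/F = 0.7112: g = -0.00371, g' = -0.2613 → V/F = 0.6970
  V/F = 0.6970: g = -0.00002, g' = -0.2580 → V/F = 0.6969
Converged at V/F = 0.6969.
Compositions from xᵢ = zᵢ/(1+V/F(Kᵢ−1)), yᵢ = Kᵢxᵢ:
  A: x = 0.1409, y = 0.2649
  B: x = 0.2511, y = 0.3164
  C: x = 0.0757, y = 0.0946
  D: x = 0.2043, y = 0.1798
  E: x = 0.3280, y = 0.1443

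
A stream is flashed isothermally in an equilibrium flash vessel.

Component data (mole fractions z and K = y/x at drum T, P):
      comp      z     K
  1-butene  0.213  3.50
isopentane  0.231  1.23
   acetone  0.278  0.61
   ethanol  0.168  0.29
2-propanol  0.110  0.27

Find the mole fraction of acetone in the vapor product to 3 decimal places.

Let ψ = V/F and solve Σ zᵢ(Kᵢ−1)/(1+ψ(Kᵢ−1)) = 0.
Check two-phase: ΣzᵢKᵢ = 1.278 > 1 and Σzᵢ/Kᵢ = 1.691 > 1, so g(0) = 0.278 > 0 and g(1) = -0.691 < 0.
Iterate (Newton) starting at ψ = 0.51:
  ψ = 0.510: g = -0.1686, g' = -0.690 → ψ = 0.266
  ψ = 0.266: g = 0.0026, g' = -0.763 → ψ = 0.269
Converged at ψ = 0.269.
Compositions from xᵢ = zᵢ/(1+ψ(Kᵢ−1)), yᵢ = Kᵢxᵢ:
  1-butene: x = 0.127, y = 0.446
  isopentane: x = 0.218, y = 0.268
  acetone: x = 0.311, y = 0.189
  ethanol: x = 0.208, y = 0.060
  2-propanol: x = 0.137, y = 0.037

y_acetone = 0.189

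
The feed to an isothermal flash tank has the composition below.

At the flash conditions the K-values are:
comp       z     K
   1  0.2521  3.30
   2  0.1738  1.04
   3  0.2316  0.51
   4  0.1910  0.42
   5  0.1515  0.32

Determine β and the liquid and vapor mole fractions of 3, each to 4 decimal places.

Let β = V/F and solve Σ zᵢ(Kᵢ−1)/(1+β(Kᵢ−1)) = 0.
Feasibility: ΣzᵢKᵢ = 1.2595, Σzᵢ/Kᵢ = 1.6258 — both > 1, two phases present.
Newton iteration, β⁰ = 0.69:
  β = 0.6900: g = -0.31933, g' = -0.7537 → β = 0.2663
  β = 0.2663: g = -0.02087, g' = -0.7810 → β = 0.2396
  β = 0.2396: g = 0.00041, g' = -0.8126 → β = 0.2401
Converged at β = 0.2401.
Compositions from xᵢ = zᵢ/(1+β(Kᵢ−1)), yᵢ = Kᵢxᵢ:
  1: x = 0.1624, y = 0.5360
  2: x = 0.1721, y = 0.1790
  3: x = 0.2625, y = 0.1339
  4: x = 0.2219, y = 0.0932
  5: x = 0.1811, y = 0.0579

β = 0.2401, x_3 = 0.2625, y_3 = 0.1339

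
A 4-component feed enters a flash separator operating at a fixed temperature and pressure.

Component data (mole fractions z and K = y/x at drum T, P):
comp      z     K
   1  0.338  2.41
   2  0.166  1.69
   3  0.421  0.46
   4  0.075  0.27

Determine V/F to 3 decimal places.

Material balance + equilibrium reduce to Σ zᵢ(Kᵢ−1)/(1+V/F(Kᵢ−1)) = 0.
g(0) = ΣzᵢKᵢ − 1 = 0.309 and g(1) = 1 − Σzᵢ/Kᵢ = -0.431, so a root lies in (0, 1).
Newton–Raphson from V/F = 0.57:
  V/F = 0.570: g = -0.0758, g' = -0.621 → V/F = 0.448
  V/F = 0.448: g = -0.0016, g' = -0.600 → V/F = 0.445
Converged at V/F = 0.445.

V/F = 0.445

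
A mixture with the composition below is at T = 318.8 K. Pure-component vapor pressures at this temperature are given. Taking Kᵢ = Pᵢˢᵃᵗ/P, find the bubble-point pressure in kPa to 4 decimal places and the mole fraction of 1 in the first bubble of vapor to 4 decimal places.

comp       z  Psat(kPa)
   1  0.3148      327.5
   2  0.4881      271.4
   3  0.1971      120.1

Pbub = 259.2391 kPa, y_1 = 0.3977

At the bubble point ψ → 0, so ΣzᵢKᵢ = 1 with Kᵢ = Pᵢˢᵃᵗ/P ⇒ P = ΣzᵢPᵢˢᵃᵗ.
P = 0.3148·327.5 + 0.4881·271.4 + 0.1971·120.1 = 259.2391 kPa
yᵢ = zᵢPᵢˢᵃᵗ/P ⇒ y_1 = 0.3148·327.5/259.2391 = 0.3977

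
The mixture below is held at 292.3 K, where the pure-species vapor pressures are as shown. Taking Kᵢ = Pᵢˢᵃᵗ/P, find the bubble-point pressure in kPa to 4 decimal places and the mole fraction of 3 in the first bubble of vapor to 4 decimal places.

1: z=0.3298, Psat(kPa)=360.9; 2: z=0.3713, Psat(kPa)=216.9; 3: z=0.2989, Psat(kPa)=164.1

Pbub = 248.6093 kPa, y_3 = 0.1973

At the bubble point ψ → 0, so ΣzᵢKᵢ = 1 with Kᵢ = Pᵢˢᵃᵗ/P ⇒ P = ΣzᵢPᵢˢᵃᵗ.
P = 0.3298·360.9 + 0.3713·216.9 + 0.2989·164.1 = 248.6093 kPa
yᵢ = zᵢPᵢˢᵃᵗ/P ⇒ y_3 = 0.2989·164.1/248.6093 = 0.1973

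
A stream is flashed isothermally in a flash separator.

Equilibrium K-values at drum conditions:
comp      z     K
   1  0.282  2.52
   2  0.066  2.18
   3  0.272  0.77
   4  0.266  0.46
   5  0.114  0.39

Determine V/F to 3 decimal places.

V/F = 0.353

Iterate (Newton) starting at V/F = 0.5:
  V/F = 0.500: g = -0.0750, g' = -0.498 → V/F = 0.350
  V/F = 0.350: g = 0.0016, g' = -0.527 → V/F = 0.353
Converged at V/F = 0.353.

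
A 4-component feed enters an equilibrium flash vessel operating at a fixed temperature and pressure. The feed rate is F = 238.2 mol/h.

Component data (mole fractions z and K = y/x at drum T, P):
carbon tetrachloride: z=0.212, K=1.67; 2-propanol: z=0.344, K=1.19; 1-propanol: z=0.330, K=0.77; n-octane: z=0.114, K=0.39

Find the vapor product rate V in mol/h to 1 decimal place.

V = 91.2 mol/h

Newton–Raphson from V/F = 0.42:
  V/F = 0.420: g = -0.0061, g' = -0.167 → V/F = 0.383
Converged at V/F = 0.383.
Then V = V/F·F = 0.3829·238.2 = 91.2 mol/h and L = F − V = 147.0 mol/h.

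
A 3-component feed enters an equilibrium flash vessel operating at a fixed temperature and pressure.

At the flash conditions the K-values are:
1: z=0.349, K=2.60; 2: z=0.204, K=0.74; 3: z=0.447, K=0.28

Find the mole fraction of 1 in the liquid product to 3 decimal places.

Newton–Raphson from V/F = 0.49:
  V/F = 0.490: g = -0.2451, g' = -0.852 → V/F = 0.202
  V/F = 0.202: g = -0.0109, g' = -0.843 → V/F = 0.189
  V/F = 0.189: g = 0.0001, g' = -0.852 → V/F = 0.190
Converged at V/F = 0.190.
Compositions from xᵢ = zᵢ/(1+V/F(Kᵢ−1)), yᵢ = Kᵢxᵢ:
  1: x = 0.268, y = 0.696
  2: x = 0.215, y = 0.159
  3: x = 0.518, y = 0.145

x_1 = 0.268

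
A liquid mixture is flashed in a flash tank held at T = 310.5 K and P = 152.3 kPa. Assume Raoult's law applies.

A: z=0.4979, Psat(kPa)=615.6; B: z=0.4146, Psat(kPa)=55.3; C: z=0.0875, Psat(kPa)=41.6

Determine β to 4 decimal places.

Raoult's law: Kᵢ = Pᵢˢᵃᵗ/P = Pᵢˢᵃᵗ/152.3.
  K_A = 615.6/152.3 = 4.042022, K_B = 55.3/152.3 = 0.363099, K_C = 41.6/152.3 = 0.273145
Material balance + equilibrium reduce to Σ zᵢ(Kᵢ−1)/(1+β(Kᵢ−1)) = 0.
Check two-phase: ΣzᵢKᵢ = 2.1870 > 1 and Σzᵢ/Kᵢ = 1.5854 > 1, so g(0) = 1.1870 > 0 and g(1) = -0.5854 < 0.
Iterate (Newton) starting at β = 0.62:
  β = 0.6200: g = -0.02734, g' = -1.1656 → β = 0.5965
Converged at β = 0.5965.

β = 0.5965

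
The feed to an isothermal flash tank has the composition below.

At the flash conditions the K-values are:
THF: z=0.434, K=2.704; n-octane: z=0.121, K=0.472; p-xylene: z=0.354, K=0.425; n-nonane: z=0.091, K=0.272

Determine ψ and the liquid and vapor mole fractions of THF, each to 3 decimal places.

ψ = 0.401, x_THF = 0.258, y_THF = 0.697

Let ψ = V/F and solve Σ zᵢ(Kᵢ−1)/(1+ψ(Kᵢ−1)) = 0.
g(0) = ΣzᵢKᵢ − 1 = 0.406 and g(1) = 1 − Σzᵢ/Kᵢ = -0.584, so a root lies in (0, 1).
Newton iteration, ψ⁰ = 0.5:
  ψ = 0.500: g = -0.0773, g' = -0.779 → ψ = 0.401
Converged at ψ = 0.401.
Compositions from xᵢ = zᵢ/(1+ψ(Kᵢ−1)), yᵢ = Kᵢxᵢ:
  THF: x = 0.258, y = 0.697
  n-octane: x = 0.154, y = 0.072
  p-xylene: x = 0.460, y = 0.196
  n-nonane: x = 0.129, y = 0.035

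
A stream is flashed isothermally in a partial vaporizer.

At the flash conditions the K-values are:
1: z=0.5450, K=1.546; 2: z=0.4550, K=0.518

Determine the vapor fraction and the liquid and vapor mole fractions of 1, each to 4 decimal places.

Material balance + equilibrium reduce to Σ zᵢ(Kᵢ−1)/(1+ψ(Kᵢ−1)) = 0.
g(0) = ΣzᵢKᵢ − 1 = 0.0783 and g(1) = 1 − Σzᵢ/Kᵢ = -0.2309, so a root lies in (0, 1).
Iterate (Newton) starting at ψ = 0.5:
  ψ = 0.5000: g = -0.05519, g' = -0.2838 → ψ = 0.3055
  ψ = 0.3055: g = -0.00215, g' = -0.2647 → ψ = 0.2974
Converged at ψ = 0.2974.
Compositions from xᵢ = zᵢ/(1+ψ(Kᵢ−1)), yᵢ = Kᵢxᵢ:
  1: x = 0.4689, y = 0.7249
  2: x = 0.5311, y = 0.2751

ψ = 0.2974, x_1 = 0.4689, y_1 = 0.7249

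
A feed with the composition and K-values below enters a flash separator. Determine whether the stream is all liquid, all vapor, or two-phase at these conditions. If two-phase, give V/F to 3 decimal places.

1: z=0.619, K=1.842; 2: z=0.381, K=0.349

ΣzᵢKᵢ = 1.273; Σzᵢ/Kᵢ = 1.428.
Both exceed 1, so a two-phase solution exists.
Rachford–Rice: g(ψ) = Σ zᵢ(Kᵢ−1)/(1+ψ(Kᵢ−1)) = 0.
Binary case is linear: z₁(K₁−1)(1+ψ(K₂−1)) + z₂(K₂−1)(1+ψ(K₁−1)) = 0
⇒ ψ = [z₁(K₁−1)+z₂(K₂−1)] / [−(K₁−1)(K₂−1)] = 0.2732/0.5481 = 0.498

two-phase, V/F = 0.498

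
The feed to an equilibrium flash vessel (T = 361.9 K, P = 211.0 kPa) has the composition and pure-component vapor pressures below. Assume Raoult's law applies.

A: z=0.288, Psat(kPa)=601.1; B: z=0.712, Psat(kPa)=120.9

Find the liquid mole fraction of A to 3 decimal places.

Raoult's law: Kᵢ = Pᵢˢᵃᵗ/P = Pᵢˢᵃᵗ/211.0.
  K_A = 601.1/211.0 = 2.84882, K_B = 120.9/211.0 = 0.57299
Let β = V/F and solve Σ zᵢ(Kᵢ−1)/(1+β(Kᵢ−1)) = 0.
Check two-phase: ΣzᵢKᵢ = 1.228 > 1 and Σzᵢ/Kᵢ = 1.344 > 1, so g(0) = 0.228 > 0 and g(1) = -0.344 < 0.
Binary case is linear: z₁(K₁−1)(1+β(K₂−1)) + z₂(K₂−1)(1+β(K₁−1)) = 0
⇒ β = [z₁(K₁−1)+z₂(K₂−1)] / [−(K₁−1)(K₂−1)] = 0.2284/0.7895 = 0.289
Compositions from xᵢ = zᵢ/(1+β(Kᵢ−1)), yᵢ = Kᵢxᵢ:
  A: x = 0.188, y = 0.535
  B: x = 0.812, y = 0.465

x_A = 0.188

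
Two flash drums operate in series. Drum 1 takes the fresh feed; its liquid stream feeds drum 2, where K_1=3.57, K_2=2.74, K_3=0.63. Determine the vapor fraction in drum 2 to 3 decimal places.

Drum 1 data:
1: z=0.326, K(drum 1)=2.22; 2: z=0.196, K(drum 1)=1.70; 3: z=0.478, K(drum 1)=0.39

V/F (drum 2) = 0.734

Drum 1:
Material balance + equilibrium reduce to Σ zᵢ(Kᵢ−1)/(1+ψ₁(Kᵢ−1)) = 0.
Check two-phase: ΣzᵢKᵢ = 1.243 > 1 and Σzᵢ/Kᵢ = 1.488 > 1, so g(0) = 0.243 > 0 and g(1) = -0.488 < 0.
Newton–Raphson from ψ₁ = 0.39:
  ψ₁ = 0.390: g = -0.0053, g' = -0.588 → ψ₁ = 0.381
Converged at ψ₁ = 0.381.
Drum-1 compositions:
  1: x = 0.223, y = 0.494
  2: x = 0.155, y = 0.263
  3: x = 0.623, y = 0.243
Drum-2 feed = drum-1 liquid: z₂ = (0.2226, 0.1547, 0.6227).
Drum 2:
Newton iteration, ψ₂⁰ = 0.64:
  ψ₂ = 0.640: g = 0.0418, g' = -0.461 → ψ₂ = 0.731
  ψ₂ = 0.731: g = 0.0016, g' = -0.428 → ψ₂ = 0.734
Converged at ψ₂ = 0.734.
  1: x = 0.077, y = 0.275
  2: x = 0.068, y = 0.186
  3: x = 0.855, y = 0.539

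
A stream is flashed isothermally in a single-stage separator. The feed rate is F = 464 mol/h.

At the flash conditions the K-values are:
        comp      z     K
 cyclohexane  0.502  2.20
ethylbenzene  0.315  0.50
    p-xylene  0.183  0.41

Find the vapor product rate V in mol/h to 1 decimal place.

Newton iteration, β⁰ = 0.49:
  β = 0.490: g = 0.0189, g' = -0.551 → β = 0.524
Converged at β = 0.524.
Then V = β·F = 0.5243·464 = 243.3 mol/h and L = F − V = 220.7 mol/h.

V = 243.3 mol/h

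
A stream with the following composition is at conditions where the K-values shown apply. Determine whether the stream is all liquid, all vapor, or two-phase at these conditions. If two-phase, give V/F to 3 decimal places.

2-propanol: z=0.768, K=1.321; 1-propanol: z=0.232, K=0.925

ΣzᵢKᵢ = 1.229; Σzᵢ/Kᵢ = 0.832.
Since Σzᵢ/Kᵢ < 1 the mixture is above its dew point — single vapor phase.

all vapor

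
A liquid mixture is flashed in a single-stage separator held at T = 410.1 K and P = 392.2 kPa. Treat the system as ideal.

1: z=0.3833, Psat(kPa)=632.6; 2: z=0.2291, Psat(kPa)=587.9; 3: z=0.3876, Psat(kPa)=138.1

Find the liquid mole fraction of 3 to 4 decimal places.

x_3 = 0.4679

Raoult's law: Kᵢ = Pᵢˢᵃᵗ/P = Pᵢˢᵃᵗ/392.2.
  K_1 = 632.6/392.2 = 1.612953, K_2 = 587.9/392.2 = 1.498980, K_3 = 138.1/392.2 = 0.352116
Newton–Raphson from V/F = 0.5:
  V/F = 0.5000: g = -0.10013, g' = -0.4769 → V/F = 0.2900
  V/F = 0.2900: g = -0.00988, g' = -0.3940 → V/F = 0.2650
  V/F = 0.2650: g = -0.00007, g' = -0.3882 → V/F = 0.2648
Converged at V/F = 0.2648.
Compositions from xᵢ = zᵢ/(1+V/F(Kᵢ−1)), yᵢ = Kᵢxᵢ:
  1: x = 0.3298, y = 0.5319
  2: x = 0.2024, y = 0.3033
  3: x = 0.4679, y = 0.1647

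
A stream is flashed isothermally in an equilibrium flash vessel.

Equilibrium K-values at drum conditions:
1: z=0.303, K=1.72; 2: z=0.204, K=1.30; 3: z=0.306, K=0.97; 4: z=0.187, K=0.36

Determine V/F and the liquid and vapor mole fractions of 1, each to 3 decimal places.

Material balance + equilibrium reduce to Σ zᵢ(Kᵢ−1)/(1+V/F(Kᵢ−1)) = 0.
Feasibility: ΣzᵢKᵢ = 1.150, Σzᵢ/Kᵢ = 1.168 — both > 1, two phases present.
Iterate (Newton) starting at V/F = 0.5:
  V/F = 0.500: g = 0.0283, g' = -0.265 → V/F = 0.607
  V/F = 0.607: g = -0.0015, g' = -0.294 → V/F = 0.602
Converged at V/F = 0.602.
Compositions from xᵢ = zᵢ/(1+V/F(Kᵢ−1)), yᵢ = Kᵢxᵢ:
  1: x = 0.211, y = 0.364
  2: x = 0.173, y = 0.225
  3: x = 0.312, y = 0.302
  4: x = 0.304, y = 0.110

V/F = 0.602, x_1 = 0.211, y_1 = 0.364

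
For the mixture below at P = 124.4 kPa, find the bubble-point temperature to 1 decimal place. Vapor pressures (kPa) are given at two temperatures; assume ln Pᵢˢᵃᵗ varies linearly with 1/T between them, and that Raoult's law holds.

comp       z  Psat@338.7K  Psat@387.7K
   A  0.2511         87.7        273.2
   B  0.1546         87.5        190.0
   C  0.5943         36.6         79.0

T = 378.8 K

Bubble-point temperature: ΣzᵢPᵢˢᵃᵗ(T) = P. Interpolate ln Pᵢˢᵃᵗ = aᵢ + bᵢ/T.
  T = 338.7 K: ΣzᵢPᵢˢᵃᵗ = 57.30 kPa
  T = 387.7 K: ΣzᵢPᵢˢᵃᵗ = 144.92 kPa
  T = 363.2 K: ΣzᵢPᵢˢᵃᵗ = 93.64 kPa
  T = 375.4 K: ΣzᵢPᵢˢᵃᵗ = 117.12 kPa
  T = 381.5 K: ΣzᵢPᵢˢᵃᵗ = 130.37 kPa
  T = 378.4 K: ΣzᵢPᵢˢᵃᵗ = 123.50 kPa
  T = 379.9 K: ΣzᵢPᵢˢᵃᵗ = 126.79 kPa
Interpolating between 378.4 K and 379.9 K gives T ≈ 378.8 K.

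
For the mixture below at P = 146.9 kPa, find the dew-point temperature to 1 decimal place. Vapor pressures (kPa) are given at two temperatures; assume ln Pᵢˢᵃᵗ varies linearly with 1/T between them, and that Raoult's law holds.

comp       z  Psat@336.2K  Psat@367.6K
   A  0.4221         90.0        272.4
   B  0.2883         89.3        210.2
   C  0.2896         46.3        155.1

T = 356.7 K

Dew-point temperature: Σzᵢ·P/Pᵢˢᵃᵗ(T) = 1. Interpolate ln Pᵢˢᵃᵗ = aᵢ + bᵢ/T.
  T = 336.2 K: ΣzᵢP/Pᵢˢᵃᵗ = 2.0821
  T = 367.6 K: ΣzᵢP/Pᵢˢᵃᵗ = 0.7034
  T = 351.9 K: ΣzᵢP/Pᵢˢᵃᵗ = 1.1783
  T = 359.8 K: ΣzᵢP/Pᵢˢᵃᵗ = 0.9033
  T = 355.9 K: ΣzᵢP/Pᵢˢᵃᵗ = 1.0282
  T = 357.9 K: ΣzᵢP/Pᵢˢᵃᵗ = 0.9618
Interpolating between 355.9 K and 357.9 K gives T ≈ 356.7 K.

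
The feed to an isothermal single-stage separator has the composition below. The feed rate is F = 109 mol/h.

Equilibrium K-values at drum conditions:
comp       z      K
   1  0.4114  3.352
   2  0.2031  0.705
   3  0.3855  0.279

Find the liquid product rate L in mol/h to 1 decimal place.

Newton–Raphson from V/F = 0.56:
  V/F = 0.5600: g = -0.12034, g' = -1.0129 → V/F = 0.4412
  V/F = 0.4412: g = -0.00163, g' = -1.0024 → V/F = 0.4396
Converged at V/F = 0.4396.
Then V = V/F·F = 0.4396·109 = 47.9 mol/h and L = F − V = 61.1 mol/h.

L = 61.1 mol/h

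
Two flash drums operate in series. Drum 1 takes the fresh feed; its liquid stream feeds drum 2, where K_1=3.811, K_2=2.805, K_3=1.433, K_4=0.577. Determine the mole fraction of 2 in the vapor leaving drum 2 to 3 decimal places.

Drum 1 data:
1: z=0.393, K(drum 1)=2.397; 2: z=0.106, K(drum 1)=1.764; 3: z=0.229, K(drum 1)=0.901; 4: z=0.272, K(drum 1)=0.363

Drum 1:
Material balance + equilibrium reduce to Σ zᵢ(Kᵢ−1)/(1+ψ₁(Kᵢ−1)) = 0.
g(0) = ΣzᵢKᵢ − 1 = 0.434 and g(1) = 1 − Σzᵢ/Kᵢ = -0.228, so a root lies in (0, 1).
Newton–Raphson from ψ₁ = 0.63:
  ψ₁ = 0.630: g = 0.0331, g' = -0.556 → ψ₁ = 0.690
  ψ₁ = 0.690: g = -0.0006, g' = -0.579 → ψ₁ = 0.688
Converged at ψ₁ = 0.688.
Drum-1 compositions:
  1: x = 0.200, y = 0.480
  2: x = 0.069, y = 0.123
  3: x = 0.246, y = 0.221
  4: x = 0.484, y = 0.176
Drum-2 feed = drum-1 liquid: z₂ = (0.2003, 0.0695, 0.2457, 0.4845).
Drum 2:
Newton–Raphson from ψ₂ = 0.5:
  ψ₂ = 0.500: g = 0.1276, g' = -0.507 → ψ₂ = 0.752
  ψ₂ = 0.752: g = 0.0139, g' = -0.417 → ψ₂ = 0.785
Converged at ψ₂ = 0.785.
  1: x = 0.062, y = 0.238
  2: x = 0.029, y = 0.081
  3: x = 0.183, y = 0.263
  4: x = 0.725, y = 0.419

y_2 (drum 2) = 0.081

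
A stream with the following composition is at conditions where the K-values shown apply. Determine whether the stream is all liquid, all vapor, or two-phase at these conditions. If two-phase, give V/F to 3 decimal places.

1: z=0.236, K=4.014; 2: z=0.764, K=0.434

ΣzᵢKᵢ = 1.279; Σzᵢ/Kᵢ = 1.819.
Both exceed 1, so a two-phase solution exists.
Let ψ = V/F and solve Σ zᵢ(Kᵢ−1)/(1+ψ(Kᵢ−1)) = 0.
Newton–Raphson from ψ = 0.5:
  ψ = 0.500: g = -0.3194, g' = -0.817 → ψ = 0.109
  ψ = 0.109: g = 0.0743, g' = -1.492 → ψ = 0.159
  ψ = 0.159: g = 0.0057, g' = -1.275 → ψ = 0.163
Converged at ψ = 0.163.

two-phase, V/F = 0.163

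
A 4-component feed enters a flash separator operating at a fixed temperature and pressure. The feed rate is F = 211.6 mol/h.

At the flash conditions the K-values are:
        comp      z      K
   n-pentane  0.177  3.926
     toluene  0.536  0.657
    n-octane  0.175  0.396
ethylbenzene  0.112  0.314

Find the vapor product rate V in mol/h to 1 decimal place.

Iterate (Newton) starting at ψ = 0.57:
  ψ = 0.570: g = -0.3218, g' = -0.601 → ψ = 0.035
  ψ = 0.035: g = 0.0976, g' = -1.436 → ψ = 0.103
  ψ = 0.103: g = 0.0125, g' = -1.098 → ψ = 0.114
Converged at ψ = 0.114.
Then V = ψ·F = 0.1142·211.6 = 24.2 mol/h and L = F − V = 187.4 mol/h.

V = 24.2 mol/h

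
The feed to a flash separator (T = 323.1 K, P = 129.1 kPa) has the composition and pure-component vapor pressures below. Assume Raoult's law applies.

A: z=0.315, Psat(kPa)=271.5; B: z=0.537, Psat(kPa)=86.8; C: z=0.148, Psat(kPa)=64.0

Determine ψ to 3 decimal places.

ψ = 0.237

Raoult's law: Kᵢ = Pᵢˢᵃᵗ/P = Pᵢˢᵃᵗ/129.1.
  K_A = 271.5/129.1 = 2.10302, K_B = 86.8/129.1 = 0.67235, K_C = 64.0/129.1 = 0.49574
Rachford–Rice: g(ψ) = Σ zᵢ(Kᵢ−1)/(1+ψ(Kᵢ−1)) = 0.
g(0) = ΣzᵢKᵢ − 1 = 0.097 and g(1) = 1 − Σzᵢ/Kᵢ = -0.247, so a root lies in (0, 1).
Newton iteration, ψ⁰ = 0.47:
  ψ = 0.470: g = -0.0770, g' = -0.311 → ψ = 0.223
  ψ = 0.223: g = 0.0050, g' = -0.362 → ψ = 0.237
Converged at ψ = 0.237.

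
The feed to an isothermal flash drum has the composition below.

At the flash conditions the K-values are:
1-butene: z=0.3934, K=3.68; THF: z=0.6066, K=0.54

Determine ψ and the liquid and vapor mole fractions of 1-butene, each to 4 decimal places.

Let ψ = V/F and solve Σ zᵢ(Kᵢ−1)/(1+ψ(Kᵢ−1)) = 0.
Feasibility: ΣzᵢKᵢ = 1.7753, Σzᵢ/Kᵢ = 1.2302 — both > 1, two phases present.
Newton–Raphson from ψ = 0.51:
  ψ = 0.5100: g = 0.08090, g' = -0.7235 → ψ = 0.6218
  ψ = 0.6218: g = 0.00457, g' = -0.6492 → ψ = 0.6289
Converged at ψ = 0.6289.
Compositions from xᵢ = zᵢ/(1+ψ(Kᵢ−1)), yᵢ = Kᵢxᵢ:
  1-butene: x = 0.1465, y = 0.5391
  THF: x = 0.8535, y = 0.4609

ψ = 0.6289, x_1-butene = 0.1465, y_1-butene = 0.5391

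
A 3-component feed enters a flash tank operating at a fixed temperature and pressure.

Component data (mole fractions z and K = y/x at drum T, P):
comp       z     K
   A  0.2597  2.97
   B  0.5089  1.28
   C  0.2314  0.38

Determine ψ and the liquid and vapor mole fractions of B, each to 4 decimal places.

ψ = 0.8554, x_B = 0.4106, y_B = 0.5255

Iterate (Newton) starting at ψ = 0.5:
  ψ = 0.5000: g = 0.17481, g' = -0.4733 → ψ = 0.8693
  ψ = 0.8693: g = -0.00799, g' = -0.5813 → ψ = 0.8556
  ψ = 0.8556: g = -0.00008, g' = -0.5692 → ψ = 0.8554
Converged at ψ = 0.8554.
Compositions from xᵢ = zᵢ/(1+ψ(Kᵢ−1)), yᵢ = Kᵢxᵢ:
  A: x = 0.0967, y = 0.2872
  B: x = 0.4106, y = 0.5255
  C: x = 0.4927, y = 0.1872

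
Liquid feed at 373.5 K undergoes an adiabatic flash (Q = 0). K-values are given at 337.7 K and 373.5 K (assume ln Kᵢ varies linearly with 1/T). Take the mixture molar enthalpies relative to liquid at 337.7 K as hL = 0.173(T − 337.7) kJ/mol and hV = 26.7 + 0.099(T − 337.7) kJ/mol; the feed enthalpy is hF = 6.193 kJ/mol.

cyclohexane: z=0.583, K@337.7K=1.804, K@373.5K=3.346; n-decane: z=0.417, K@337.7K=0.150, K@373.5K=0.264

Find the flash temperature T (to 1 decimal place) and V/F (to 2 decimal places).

Adiabatic flash: solve Rachford–Rice at each trial T, then check hF = ψ·hV(T) + (1−ψ)·hL(T).
  T = 337.7 K: K = (1.804, 0.150), RR gives ψ = 0.167, H_out = 4.465 kJ/mol
  T = 373.5 K: K = (3.346, 0.264), RR gives ψ = 0.614, H_out = 20.969 kJ/mol
  T = 355.6 K: K = (2.495, 0.202), RR gives ψ = 0.452, H_out = 14.556 kJ/mol
  T = 346.6 K: K = (2.129, 0.175), RR gives ψ = 0.337, H_out = 10.311 kJ/mol
  T = 342.1 K: K = (1.960, 0.162), RR gives ψ = 0.261, H_out = 7.649 kJ/mol
  T = 339.9 K: K = (1.881, 0.156), RR gives ψ = 0.217, H_out = 6.145 kJ/mol
Linear interpolation between T = 339.9 (H_out = 6.145) and T = 342.1 (H_out = 7.649) on hF = 6.193 gives T ≈ 340.0 K, at which ψ = 0.22.

T = 340.0 K, V/F = 0.22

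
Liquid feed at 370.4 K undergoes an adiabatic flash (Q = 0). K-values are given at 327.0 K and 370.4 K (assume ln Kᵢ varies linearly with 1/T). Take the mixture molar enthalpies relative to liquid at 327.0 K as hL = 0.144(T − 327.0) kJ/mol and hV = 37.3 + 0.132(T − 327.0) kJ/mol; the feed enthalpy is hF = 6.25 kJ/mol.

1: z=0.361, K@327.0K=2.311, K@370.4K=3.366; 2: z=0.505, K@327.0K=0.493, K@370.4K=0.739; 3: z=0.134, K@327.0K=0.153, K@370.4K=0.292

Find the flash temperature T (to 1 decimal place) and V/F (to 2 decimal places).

T = 329.0 K, V/F = 0.16

Adiabatic flash: solve Rachford–Rice at each trial T, then check hF = ψ·hV(T) + (1−ψ)·hL(T).
  T = 327.0 K: K = (2.311, 0.493, 0.153), RR gives ψ = 0.134, H_out = 4.989 kJ/mol
  T = 370.4 K: K = (3.366, 0.739, 0.292), RR gives ψ = 0.653, H_out = 30.284 kJ/mol
  T = 348.7 K: K = (2.822, 0.611, 0.216), RR gives ψ = 0.392, H_out = 17.661 kJ/mol
  T = 337.9 K: K = (2.563, 0.551, 0.183), RR gives ψ = 0.268, H_out = 11.520 kJ/mol
  T = 332.4 K: K = (2.435, 0.521, 0.167), RR gives ψ = 0.202, H_out = 8.293 kJ/mol
  T = 329.7 K: K = (2.373, 0.507, 0.160), RR gives ψ = 0.168, H_out = 6.662 kJ/mol
  T = 328.4 K: K = (2.343, 0.500, 0.157), RR gives ψ = 0.152, H_out = 5.863 kJ/mol
Linear interpolation between T = 328.4 (H_out = 5.863) and T = 329.7 (H_out = 6.662) on hF = 6.25 gives T ≈ 329.0 K, at which ψ = 0.16.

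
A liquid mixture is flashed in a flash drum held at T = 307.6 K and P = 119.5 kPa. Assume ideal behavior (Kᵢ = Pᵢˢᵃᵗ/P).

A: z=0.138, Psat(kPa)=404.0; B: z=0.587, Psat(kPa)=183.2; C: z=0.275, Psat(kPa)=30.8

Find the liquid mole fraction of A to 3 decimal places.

Raoult's law: Kᵢ = Pᵢˢᵃᵗ/P = Pᵢˢᵃᵗ/119.5.
  K_A = 404.0/119.5 = 3.38075, K_B = 183.2/119.5 = 1.53305, K_C = 30.8/119.5 = 0.25774
Rachford–Rice: g(ψ) = Σ zᵢ(Kᵢ−1)/(1+ψ(Kᵢ−1)) = 0.
g(0) = ΣzᵢKᵢ − 1 = 0.437 and g(1) = 1 − Σzᵢ/Kᵢ = -0.491, so a root lies in (0, 1).
Iterate (Newton) starting at ψ = 0.7:
  ψ = 0.700: g = -0.0738, g' = -0.855 → ψ = 0.614
  ψ = 0.614: g = -0.0056, g' = -0.735 → ψ = 0.606
Converged at ψ = 0.606.
Compositions from xᵢ = zᵢ/(1+ψ(Kᵢ−1)), yᵢ = Kᵢxᵢ:
  A: x = 0.056, y = 0.191
  B: x = 0.444, y = 0.680
  C: x = 0.500, y = 0.129

x_A = 0.056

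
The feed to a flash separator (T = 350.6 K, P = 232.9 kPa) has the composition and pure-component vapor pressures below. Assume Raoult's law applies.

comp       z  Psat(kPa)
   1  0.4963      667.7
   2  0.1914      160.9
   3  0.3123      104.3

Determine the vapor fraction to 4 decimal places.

Raoult's law: Kᵢ = Pᵢˢᵃᵗ/P = Pᵢˢᵃᵗ/232.9.
  K_1 = 667.7/232.9 = 2.866896, K_2 = 160.9/232.9 = 0.690854, K_3 = 104.3/232.9 = 0.447832
Rachford–Rice: g(ψ) = Σ zᵢ(Kᵢ−1)/(1+ψ(Kᵢ−1)) = 0.
Check two-phase: ΣzᵢKᵢ = 1.6949 > 1 and Σzᵢ/Kᵢ = 1.1475 > 1, so g(0) = 0.6949 > 0 and g(1) = -0.1475 < 0.
Iterate (Newton) starting at ψ = 0.52:
  ψ = 0.5200: g = 0.15774, g' = -0.6587 → ψ = 0.7595
  ψ = 0.7595: g = 0.00890, g' = -0.6095 → ψ = 0.7741
  ψ = 0.7741: g = -0.00001, g' = -0.6114 → ψ = 0.7740
Converged at ψ = 0.7740.

ψ = 0.7740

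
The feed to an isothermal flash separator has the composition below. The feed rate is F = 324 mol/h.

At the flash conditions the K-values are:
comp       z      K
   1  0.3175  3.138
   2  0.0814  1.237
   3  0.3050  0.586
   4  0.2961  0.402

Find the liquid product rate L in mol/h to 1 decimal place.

Material balance + equilibrium reduce to Σ zᵢ(Kᵢ−1)/(1+V/F(Kᵢ−1)) = 0.
Check two-phase: ΣzᵢKᵢ = 1.3948 > 1 and Σzᵢ/Kᵢ = 1.4240 > 1, so g(0) = 0.3948 > 0 and g(1) = -0.4240 < 0.
Newton iteration, V/F⁰ = 0.5:
  V/F = 0.5000: g = -0.06649, g' = -0.6413 → V/F = 0.3963
  V/F = 0.3963: g = 0.00197, g' = -0.6858 → V/F = 0.3992
Converged at V/F = 0.3992.
Then V = V/F·F = 0.3992·324 = 129.3 mol/h and L = F − V = 194.7 mol/h.

L = 194.7 mol/h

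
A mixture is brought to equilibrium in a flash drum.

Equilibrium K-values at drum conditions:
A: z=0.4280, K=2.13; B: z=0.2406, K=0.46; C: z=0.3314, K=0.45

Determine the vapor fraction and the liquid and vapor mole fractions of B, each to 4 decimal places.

ψ = 0.2780, x_B = 0.2831, y_B = 0.1302

Material balance + equilibrium reduce to Σ zᵢ(Kᵢ−1)/(1+ψ(Kᵢ−1)) = 0.
Feasibility: ΣzᵢKᵢ = 1.1714, Σzᵢ/Kᵢ = 1.4604 — both > 1, two phases present.
Iterate (Newton) starting at ψ = 0.42:
  ψ = 0.4200: g = -0.07708, g' = -0.5382 → ψ = 0.2768
  ψ = 0.2768: g = 0.00065, g' = -0.5536 → ψ = 0.2780
Converged at ψ = 0.2780.
Compositions from xᵢ = zᵢ/(1+ψ(Kᵢ−1)), yᵢ = Kᵢxᵢ:
  A: x = 0.3257, y = 0.6937
  B: x = 0.2831, y = 0.1302
  C: x = 0.3912, y = 0.1760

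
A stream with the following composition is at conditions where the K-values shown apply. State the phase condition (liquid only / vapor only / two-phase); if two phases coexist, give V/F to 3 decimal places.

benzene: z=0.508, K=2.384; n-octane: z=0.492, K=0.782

ΣzᵢKᵢ = 1.596; Σzᵢ/Kᵢ = 0.842.
Since Σzᵢ/Kᵢ < 1 the mixture is above its dew point — single vapor phase.

vapor only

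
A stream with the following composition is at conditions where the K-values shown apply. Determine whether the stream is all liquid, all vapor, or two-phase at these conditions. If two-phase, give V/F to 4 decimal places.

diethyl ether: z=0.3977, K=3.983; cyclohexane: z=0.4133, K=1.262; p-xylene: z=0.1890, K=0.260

ΣzᵢKᵢ = 2.1548; Σzᵢ/Kᵢ = 1.1543.
Both exceed 1, so a two-phase solution exists.
Material balance + equilibrium reduce to Σ zᵢ(Kᵢ−1)/(1+ψ(Kᵢ−1)) = 0.
Newton–Raphson from ψ = 0.38:
  ψ = 0.3800: g = 0.45995, g' = -1.0012 → ψ = 0.8394
  ψ = 0.8394: g = 0.05817, g' = -1.0284 → ψ = 0.8960
  ψ = 0.8960: g = -0.00430, g' = -1.1923 → ψ = 0.8923
Converged at ψ = 0.8923.

two-phase, V/F = 0.8923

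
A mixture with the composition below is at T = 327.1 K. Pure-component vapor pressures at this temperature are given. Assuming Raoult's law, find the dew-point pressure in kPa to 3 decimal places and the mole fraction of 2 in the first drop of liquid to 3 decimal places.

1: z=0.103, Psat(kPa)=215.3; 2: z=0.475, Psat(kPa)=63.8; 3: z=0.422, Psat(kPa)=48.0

At the dew point ψ → 1, so Σzᵢ/Kᵢ = 1 with Kᵢ = Pᵢˢᵃᵗ/P ⇒ 1/P = Σzᵢ/Pᵢˢᵃᵗ.
1/P = 0.103/215.3 + 0.475/63.8 + 0.422/48.0 = 0.016715 ⇒ P = 59.826 kPa
xᵢ = zᵢP/Pᵢˢᵃᵗ ⇒ x_2 = 0.475·59.826/63.8 = 0.445

Pdew = 59.826 kPa, x_2 = 0.445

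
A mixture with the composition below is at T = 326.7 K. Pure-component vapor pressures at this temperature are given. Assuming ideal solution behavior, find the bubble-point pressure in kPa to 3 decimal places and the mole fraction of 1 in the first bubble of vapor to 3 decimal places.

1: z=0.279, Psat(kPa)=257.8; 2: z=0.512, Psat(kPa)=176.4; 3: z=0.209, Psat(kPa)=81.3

At the bubble point ψ → 0, so ΣzᵢKᵢ = 1 with Kᵢ = Pᵢˢᵃᵗ/P ⇒ P = ΣzᵢPᵢˢᵃᵗ.
P = 0.279·257.8 + 0.512·176.4 + 0.209·81.3 = 179.235 kPa
yᵢ = zᵢPᵢˢᵃᵗ/P ⇒ y_1 = 0.279·257.8/179.235 = 0.401

Pbub = 179.235 kPa, y_1 = 0.401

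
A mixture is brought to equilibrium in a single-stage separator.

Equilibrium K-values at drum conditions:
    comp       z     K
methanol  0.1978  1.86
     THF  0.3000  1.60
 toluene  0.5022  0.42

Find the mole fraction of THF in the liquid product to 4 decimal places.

Newton iteration, β⁰ = 0.5:
  β = 0.5000: g = -0.15283, g' = -0.4706 → β = 0.1752
  β = 0.1752: g = -0.01352, g' = -0.4082 → β = 0.1421
Converged at β = 0.1421.
Compositions from xᵢ = zᵢ/(1+β(Kᵢ−1)), yᵢ = Kᵢxᵢ:
  methanol: x = 0.1763, y = 0.3278
  THF: x = 0.2764, y = 0.4423
  toluene: x = 0.5473, y = 0.2299

x_THF = 0.2764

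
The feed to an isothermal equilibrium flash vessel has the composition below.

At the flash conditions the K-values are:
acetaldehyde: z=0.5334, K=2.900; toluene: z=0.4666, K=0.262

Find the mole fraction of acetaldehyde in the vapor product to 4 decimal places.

Rachford–Rice: g(β) = Σ zᵢ(Kᵢ−1)/(1+β(Kᵢ−1)) = 0.
g(0) = ΣzᵢKᵢ − 1 = 0.6691 and g(1) = 1 − Σzᵢ/Kᵢ = -0.9648, so a root lies in (0, 1).
Binary case is linear: z₁(K₁−1)(1+β(K₂−1)) + z₂(K₂−1)(1+β(K₁−1)) = 0
⇒ β = [z₁(K₁−1)+z₂(K₂−1)] / [−(K₁−1)(K₂−1)] = 0.66911/1.40220 = 0.4772
Compositions from xᵢ = zᵢ/(1+β(Kᵢ−1)), yᵢ = Kᵢxᵢ:
  acetaldehyde: x = 0.2798, y = 0.8113
  toluene: x = 0.7202, y = 0.1887

y_acetaldehyde = 0.8113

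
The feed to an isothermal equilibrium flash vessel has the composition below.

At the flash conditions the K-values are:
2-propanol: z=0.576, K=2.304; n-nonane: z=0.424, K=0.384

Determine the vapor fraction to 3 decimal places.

Let ψ = V/F and solve Σ zᵢ(Kᵢ−1)/(1+ψ(Kᵢ−1)) = 0.
Feasibility: ΣzᵢKᵢ = 1.490, Σzᵢ/Kᵢ = 1.354 — both > 1, two phases present.
Iterate (Newton) starting at ψ = 0.5:
  ψ = 0.500: g = 0.0772, g' = -0.695 → ψ = 0.611
  ψ = 0.611: g = -0.0009, g' = -0.717 → ψ = 0.610
Converged at ψ = 0.610.

ψ = 0.610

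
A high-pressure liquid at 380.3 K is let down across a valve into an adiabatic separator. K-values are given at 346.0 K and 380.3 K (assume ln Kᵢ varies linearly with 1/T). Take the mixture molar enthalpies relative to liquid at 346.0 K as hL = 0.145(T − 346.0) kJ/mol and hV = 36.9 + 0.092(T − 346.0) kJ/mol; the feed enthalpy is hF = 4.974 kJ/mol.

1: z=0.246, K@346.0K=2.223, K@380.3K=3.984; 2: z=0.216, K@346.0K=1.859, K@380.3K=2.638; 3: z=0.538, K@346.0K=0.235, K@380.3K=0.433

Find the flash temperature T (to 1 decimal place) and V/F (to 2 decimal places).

T = 348.0 K, V/F = 0.13

Adiabatic flash: solve Rachford–Rice at each trial T, then check hF = ψ·hV(T) + (1−ψ)·hL(T).
  T = 346.0 K: K = (2.223, 1.859, 0.235), RR gives ψ = 0.092, H_out = 3.379 kJ/mol
  T = 380.3 K: K = (3.984, 2.638, 0.433), RR gives ψ = 0.575, H_out = 25.141 kJ/mol
  T = 363.1 K: K = (3.015, 2.232, 0.323), RR gives ψ = 0.350, H_out = 15.060 kJ/mol
  T = 354.6 K: K = (2.601, 2.042, 0.277), RR gives ψ = 0.233, H_out = 9.745 kJ/mol
  T = 350.3 K: K = (2.407, 1.950, 0.255), RR gives ψ = 0.167, H_out = 6.738 kJ/mol
  T = 348.1 K: K = (2.311, 1.903, 0.245), RR gives ψ = 0.130, H_out = 5.072 kJ/mol
Linear interpolation between T = 346.0 (H_out = 3.379) and T = 348.1 (H_out = 5.072) on hF = 4.974 gives T ≈ 348.0 K, at which ψ = 0.13.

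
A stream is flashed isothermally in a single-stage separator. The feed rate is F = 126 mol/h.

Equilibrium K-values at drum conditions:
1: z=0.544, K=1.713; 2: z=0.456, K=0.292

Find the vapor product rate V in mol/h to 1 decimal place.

Binary case is linear: z₁(K₁−1)(1+β(K₂−1)) + z₂(K₂−1)(1+β(K₁−1)) = 0
⇒ β = [z₁(K₁−1)+z₂(K₂−1)] / [−(K₁−1)(K₂−1)] = 0.0650/0.5048 = 0.129
Then V = β·F = 0.1288·126 = 16.2 mol/h and L = F − V = 109.8 mol/h.

V = 16.2 mol/h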